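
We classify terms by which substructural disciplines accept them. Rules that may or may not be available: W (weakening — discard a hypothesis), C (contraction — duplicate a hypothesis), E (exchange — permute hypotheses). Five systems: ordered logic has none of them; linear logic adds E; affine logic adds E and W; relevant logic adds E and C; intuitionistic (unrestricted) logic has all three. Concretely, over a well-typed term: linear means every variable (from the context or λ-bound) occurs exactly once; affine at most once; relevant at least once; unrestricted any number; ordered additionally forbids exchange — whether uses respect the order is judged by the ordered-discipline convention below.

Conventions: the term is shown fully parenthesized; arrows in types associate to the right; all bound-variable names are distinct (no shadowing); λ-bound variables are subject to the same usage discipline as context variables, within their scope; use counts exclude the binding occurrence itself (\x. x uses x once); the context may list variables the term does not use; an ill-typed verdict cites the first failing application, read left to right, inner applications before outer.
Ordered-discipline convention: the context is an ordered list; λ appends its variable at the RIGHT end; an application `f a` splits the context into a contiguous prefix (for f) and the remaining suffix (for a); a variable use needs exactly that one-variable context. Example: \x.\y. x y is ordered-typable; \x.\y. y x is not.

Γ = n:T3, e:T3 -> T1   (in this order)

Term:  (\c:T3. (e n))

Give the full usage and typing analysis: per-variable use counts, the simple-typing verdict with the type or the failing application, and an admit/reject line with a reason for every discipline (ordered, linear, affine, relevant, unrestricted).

usage: n ×1, e ×1, c [bound] ×0
left-to-right use order: e, n
typing: the term checks, with type T3 -> T1
ordered: ✗, unused: c — weakening required
linear: ✗, unused: c — weakening required
affine: ✓, at most one use each (n, e, c)
relevant: ✗, unused: c — weakening required
unrestricted: ✓, well-typed at T3 -> T1; no restrictions here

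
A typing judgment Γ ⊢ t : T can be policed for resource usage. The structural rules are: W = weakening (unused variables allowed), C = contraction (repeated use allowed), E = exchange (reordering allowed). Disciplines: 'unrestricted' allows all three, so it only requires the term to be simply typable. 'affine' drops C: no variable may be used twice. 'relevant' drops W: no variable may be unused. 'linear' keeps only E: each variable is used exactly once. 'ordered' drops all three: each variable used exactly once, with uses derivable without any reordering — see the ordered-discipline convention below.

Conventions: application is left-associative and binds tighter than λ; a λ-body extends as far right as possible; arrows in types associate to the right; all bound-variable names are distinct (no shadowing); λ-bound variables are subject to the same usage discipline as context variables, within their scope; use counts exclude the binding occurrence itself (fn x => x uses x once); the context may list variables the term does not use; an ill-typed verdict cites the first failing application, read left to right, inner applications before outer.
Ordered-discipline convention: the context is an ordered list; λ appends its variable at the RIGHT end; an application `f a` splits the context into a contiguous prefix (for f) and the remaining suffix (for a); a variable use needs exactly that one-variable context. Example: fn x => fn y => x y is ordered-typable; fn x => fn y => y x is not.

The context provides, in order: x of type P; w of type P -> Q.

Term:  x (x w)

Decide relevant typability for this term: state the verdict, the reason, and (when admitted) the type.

no — fails simple typing
use counts: x=2, w=1
use order (left to right): x, x, w
typing: ill-typed: applying a non-function (P)
across the five disciplines: ordered ✗; linear ✗; affine ✗; relevant ✗; unrestricted ✗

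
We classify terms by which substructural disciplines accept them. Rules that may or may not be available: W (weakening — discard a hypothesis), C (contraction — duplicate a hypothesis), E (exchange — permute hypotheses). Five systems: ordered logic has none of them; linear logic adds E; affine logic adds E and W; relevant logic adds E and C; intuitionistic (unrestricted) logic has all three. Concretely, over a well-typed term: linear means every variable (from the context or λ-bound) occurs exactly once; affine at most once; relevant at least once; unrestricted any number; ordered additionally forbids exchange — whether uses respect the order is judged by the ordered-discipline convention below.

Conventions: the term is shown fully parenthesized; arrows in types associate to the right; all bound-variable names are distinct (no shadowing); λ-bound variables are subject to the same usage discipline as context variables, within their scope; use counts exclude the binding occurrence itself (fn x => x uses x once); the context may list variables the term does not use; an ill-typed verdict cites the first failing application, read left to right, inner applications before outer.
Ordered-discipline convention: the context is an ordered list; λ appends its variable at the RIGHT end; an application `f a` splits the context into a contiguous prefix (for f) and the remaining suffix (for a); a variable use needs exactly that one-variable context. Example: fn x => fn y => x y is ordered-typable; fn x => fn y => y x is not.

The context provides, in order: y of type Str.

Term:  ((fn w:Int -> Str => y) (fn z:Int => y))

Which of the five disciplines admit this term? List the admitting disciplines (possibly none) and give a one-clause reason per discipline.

admitted in: unrestricted
usage: y: 2×; w (bound): 0×; z (bound): 0×
uses in reading order: y, y
typing: ✓ — Str
ordered: ✗ — needs contraction — y ×2; needs weakening: w, z unused
linear: ✗ — needs contraction — y ×2; needs weakening: w, z unused
affine: ✗ — needs contraction — y ×2
relevant: ✗ — needs weakening: w, z unused
unrestricted: ✓ — simply typable at Str; W, C, E all held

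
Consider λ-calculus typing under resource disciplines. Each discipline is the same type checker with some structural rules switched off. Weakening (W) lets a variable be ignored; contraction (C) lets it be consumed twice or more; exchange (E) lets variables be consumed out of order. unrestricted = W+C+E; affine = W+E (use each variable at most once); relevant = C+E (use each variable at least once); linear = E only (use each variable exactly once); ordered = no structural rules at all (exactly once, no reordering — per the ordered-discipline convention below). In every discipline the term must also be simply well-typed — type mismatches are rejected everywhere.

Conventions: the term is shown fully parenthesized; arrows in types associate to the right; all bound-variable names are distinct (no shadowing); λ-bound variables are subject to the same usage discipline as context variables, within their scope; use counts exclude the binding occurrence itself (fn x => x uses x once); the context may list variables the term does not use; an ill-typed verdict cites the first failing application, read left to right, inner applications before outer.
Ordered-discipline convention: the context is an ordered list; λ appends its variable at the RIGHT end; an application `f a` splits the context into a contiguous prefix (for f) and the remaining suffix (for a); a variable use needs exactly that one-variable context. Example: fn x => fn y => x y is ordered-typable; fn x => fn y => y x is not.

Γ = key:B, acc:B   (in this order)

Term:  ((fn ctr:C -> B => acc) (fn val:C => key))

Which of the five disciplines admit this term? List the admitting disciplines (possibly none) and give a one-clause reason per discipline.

admitted by: affine, unrestricted
variable uses: key ×1, acc ×1, ctr (bound) ×0, val (bound) ×0
order of uses: acc, key
typing: ✓ — B
ordered: ✗, needs weakening: ctr, val unused
linear: ✗, needs weakening: ctr, val unused
affine: ✓, none of key, acc, ctr, val used more than once
relevant: ✗, needs weakening: ctr, val unused
unrestricted: ✓, typability at B is all that's needed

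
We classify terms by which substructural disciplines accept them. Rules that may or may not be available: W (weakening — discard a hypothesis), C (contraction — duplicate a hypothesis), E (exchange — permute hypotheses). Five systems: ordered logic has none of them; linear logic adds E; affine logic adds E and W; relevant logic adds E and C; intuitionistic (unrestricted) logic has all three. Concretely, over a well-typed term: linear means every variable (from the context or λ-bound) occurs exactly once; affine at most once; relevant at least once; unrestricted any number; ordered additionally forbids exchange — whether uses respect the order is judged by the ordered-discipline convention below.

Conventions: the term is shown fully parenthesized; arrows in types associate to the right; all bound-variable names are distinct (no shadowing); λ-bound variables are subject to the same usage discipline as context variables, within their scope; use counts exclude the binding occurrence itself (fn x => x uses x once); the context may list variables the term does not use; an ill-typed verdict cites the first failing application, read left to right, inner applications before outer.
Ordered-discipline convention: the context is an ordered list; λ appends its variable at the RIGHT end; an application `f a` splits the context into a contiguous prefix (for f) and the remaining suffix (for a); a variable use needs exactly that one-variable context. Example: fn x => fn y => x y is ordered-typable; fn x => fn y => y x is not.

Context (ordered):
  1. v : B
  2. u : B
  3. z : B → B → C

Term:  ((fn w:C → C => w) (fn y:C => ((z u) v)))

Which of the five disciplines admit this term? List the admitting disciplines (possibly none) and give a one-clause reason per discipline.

admitted in: affine, unrestricted
usage: v ×1, u ×1, z ×1, w (λ-bound) ×1, y (λ-bound) ×0
left-to-right use order: w, z, u, v
typing: well-typed — term : C → C
ordered ✗ (needs weakening: y unused)
linear ✗ (needs weakening: y unused)
affine ✓ (no duplicate uses among v, u, z, w, y)
relevant ✗ (needs weakening: y unused)
unrestricted ✓ (type-checks (C → C) and nothing is barred)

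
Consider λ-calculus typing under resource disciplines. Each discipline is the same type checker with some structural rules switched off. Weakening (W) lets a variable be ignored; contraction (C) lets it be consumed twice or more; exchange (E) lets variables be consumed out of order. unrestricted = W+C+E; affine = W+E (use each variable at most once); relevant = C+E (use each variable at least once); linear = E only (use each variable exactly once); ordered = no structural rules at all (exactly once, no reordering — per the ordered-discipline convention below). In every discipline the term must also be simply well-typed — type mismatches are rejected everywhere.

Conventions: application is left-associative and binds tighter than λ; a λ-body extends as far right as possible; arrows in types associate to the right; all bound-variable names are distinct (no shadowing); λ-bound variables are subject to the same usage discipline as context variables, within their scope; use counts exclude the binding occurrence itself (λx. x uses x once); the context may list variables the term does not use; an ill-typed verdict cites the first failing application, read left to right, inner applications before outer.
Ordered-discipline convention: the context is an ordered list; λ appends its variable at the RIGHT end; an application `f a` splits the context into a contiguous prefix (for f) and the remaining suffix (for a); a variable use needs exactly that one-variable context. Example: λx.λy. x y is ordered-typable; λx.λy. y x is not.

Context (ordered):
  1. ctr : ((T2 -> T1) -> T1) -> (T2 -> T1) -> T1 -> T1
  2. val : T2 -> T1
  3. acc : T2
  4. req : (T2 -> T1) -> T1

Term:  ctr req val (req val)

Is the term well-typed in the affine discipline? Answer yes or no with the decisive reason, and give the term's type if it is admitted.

no — repeated use of val ×2, req ×2
counts: ctr: 1×, val: 2×, acc: 0×, req: 2×
left-to-right use order: ctr, req, val, req, val
typing: well-typed — term : T1
across the five disciplines: ordered ✗ · linear ✗ · affine ✗ · relevant ✗ · unrestricted ✓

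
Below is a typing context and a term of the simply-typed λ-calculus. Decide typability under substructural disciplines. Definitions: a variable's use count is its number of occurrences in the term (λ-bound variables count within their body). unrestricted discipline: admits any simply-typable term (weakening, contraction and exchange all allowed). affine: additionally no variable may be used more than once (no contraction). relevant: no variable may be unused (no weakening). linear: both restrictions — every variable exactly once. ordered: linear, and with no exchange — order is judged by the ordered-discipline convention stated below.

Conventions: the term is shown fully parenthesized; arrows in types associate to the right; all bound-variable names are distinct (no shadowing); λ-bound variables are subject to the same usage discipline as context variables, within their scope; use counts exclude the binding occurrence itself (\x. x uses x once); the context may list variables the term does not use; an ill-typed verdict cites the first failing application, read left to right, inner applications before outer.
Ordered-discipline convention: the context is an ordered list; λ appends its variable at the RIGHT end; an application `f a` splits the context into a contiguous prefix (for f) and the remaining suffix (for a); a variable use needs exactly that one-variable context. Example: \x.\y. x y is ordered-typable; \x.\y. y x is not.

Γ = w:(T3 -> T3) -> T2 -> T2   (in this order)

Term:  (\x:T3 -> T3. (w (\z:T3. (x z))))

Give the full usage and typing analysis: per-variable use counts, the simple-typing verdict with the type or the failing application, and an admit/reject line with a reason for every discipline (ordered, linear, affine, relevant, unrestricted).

usage: w: 1, x (bound): 1, z (bound): 1
uses in reading order: w, x, z
typing: ✓ — (T3 -> T3) -> T2 -> T2
ordered: ✓, w, x, z once each; derivable with no W/C/E
linear: ✓, w, x, z: one use apiece
affine: ✓, w, x, z: no repeats, contraction unneeded
relevant: ✓, at least one use each (w, x, z)
unrestricted: ✓, type-checks ((T3 -> T3) -> T2 -> T2) and nothing is barred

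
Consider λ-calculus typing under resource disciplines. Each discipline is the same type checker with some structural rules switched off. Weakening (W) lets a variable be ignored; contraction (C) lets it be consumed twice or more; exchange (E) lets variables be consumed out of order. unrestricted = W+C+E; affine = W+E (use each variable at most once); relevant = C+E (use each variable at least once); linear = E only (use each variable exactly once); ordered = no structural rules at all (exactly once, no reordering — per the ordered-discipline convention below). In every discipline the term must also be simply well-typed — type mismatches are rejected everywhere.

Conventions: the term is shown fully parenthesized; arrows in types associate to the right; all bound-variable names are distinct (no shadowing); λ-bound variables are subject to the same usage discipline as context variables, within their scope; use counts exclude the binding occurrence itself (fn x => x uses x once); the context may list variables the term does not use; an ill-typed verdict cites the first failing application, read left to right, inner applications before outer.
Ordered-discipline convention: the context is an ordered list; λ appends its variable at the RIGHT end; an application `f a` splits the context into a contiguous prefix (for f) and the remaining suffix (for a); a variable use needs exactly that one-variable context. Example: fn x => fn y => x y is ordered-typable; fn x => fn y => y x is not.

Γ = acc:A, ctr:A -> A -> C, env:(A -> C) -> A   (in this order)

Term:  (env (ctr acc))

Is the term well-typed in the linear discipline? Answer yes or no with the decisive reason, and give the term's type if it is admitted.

yes — single use per variable (acc, ctr, env); term : A
use counts: acc: 1; ctr: 1; env: 1
use order (left to right): env, ctr, acc
typing: well-typed at A
summary: ordered ✗ · linear ✓ · affine ✓ · relevant ✓ · unrestricted ✓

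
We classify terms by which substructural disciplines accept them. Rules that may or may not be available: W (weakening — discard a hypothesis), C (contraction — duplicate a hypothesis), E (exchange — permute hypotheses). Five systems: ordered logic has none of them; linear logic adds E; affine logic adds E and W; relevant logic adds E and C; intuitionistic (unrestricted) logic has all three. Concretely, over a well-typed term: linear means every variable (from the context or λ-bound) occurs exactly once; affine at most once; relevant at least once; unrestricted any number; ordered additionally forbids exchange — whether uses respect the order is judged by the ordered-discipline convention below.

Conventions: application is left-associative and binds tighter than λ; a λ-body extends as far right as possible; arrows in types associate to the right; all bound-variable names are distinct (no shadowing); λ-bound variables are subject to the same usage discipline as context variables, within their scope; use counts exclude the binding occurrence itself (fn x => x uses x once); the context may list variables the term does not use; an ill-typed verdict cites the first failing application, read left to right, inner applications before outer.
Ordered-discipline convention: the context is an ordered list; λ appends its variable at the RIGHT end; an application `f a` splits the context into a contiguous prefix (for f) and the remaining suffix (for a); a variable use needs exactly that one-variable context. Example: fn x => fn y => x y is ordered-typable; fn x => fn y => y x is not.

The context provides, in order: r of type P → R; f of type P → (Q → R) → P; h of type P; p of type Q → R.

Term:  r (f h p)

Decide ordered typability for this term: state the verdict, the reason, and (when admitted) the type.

yes — one use each (r, f, h, p); ordered split holds; term : R
counts: r: 1×; f: 1×; h: 1×; p: 1×
uses in reading order: r, f, h, p
typing: well-typed — term : R
all disciplines: ordered ✓; linear ✓; affine ✓; relevant ✓; unrestricted ✓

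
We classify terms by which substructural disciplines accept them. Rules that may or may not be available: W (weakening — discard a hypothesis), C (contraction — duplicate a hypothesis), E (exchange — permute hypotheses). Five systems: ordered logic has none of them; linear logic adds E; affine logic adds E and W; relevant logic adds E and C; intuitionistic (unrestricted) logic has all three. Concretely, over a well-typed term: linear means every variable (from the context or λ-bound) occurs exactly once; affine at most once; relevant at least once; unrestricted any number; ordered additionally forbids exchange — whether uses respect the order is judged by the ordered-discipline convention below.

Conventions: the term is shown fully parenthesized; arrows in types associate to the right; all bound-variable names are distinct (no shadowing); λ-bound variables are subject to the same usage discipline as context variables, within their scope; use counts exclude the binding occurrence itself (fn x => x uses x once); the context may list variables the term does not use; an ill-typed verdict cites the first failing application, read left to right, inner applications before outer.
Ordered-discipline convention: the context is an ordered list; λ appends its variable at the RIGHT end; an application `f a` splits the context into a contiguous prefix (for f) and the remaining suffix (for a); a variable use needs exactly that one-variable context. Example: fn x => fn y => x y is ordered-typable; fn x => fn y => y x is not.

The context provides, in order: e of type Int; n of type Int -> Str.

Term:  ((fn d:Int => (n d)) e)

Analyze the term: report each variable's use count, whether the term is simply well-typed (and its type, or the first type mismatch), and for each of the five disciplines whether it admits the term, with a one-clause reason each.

variable uses: e: 1; n: 1; d (λ-bound): 1
uses in reading order: n, d, e
typing: ✓ — Str
ordered ✗ (needs exchange: uses follow n, d, e)
linear ✓ (exactly-once usage across e, n, d)
affine ✓ (none of e, n, d used more than once)
relevant ✓ (at least one use each (e, n, d))
unrestricted ✓ (simply typable at Str; W, C, E all held)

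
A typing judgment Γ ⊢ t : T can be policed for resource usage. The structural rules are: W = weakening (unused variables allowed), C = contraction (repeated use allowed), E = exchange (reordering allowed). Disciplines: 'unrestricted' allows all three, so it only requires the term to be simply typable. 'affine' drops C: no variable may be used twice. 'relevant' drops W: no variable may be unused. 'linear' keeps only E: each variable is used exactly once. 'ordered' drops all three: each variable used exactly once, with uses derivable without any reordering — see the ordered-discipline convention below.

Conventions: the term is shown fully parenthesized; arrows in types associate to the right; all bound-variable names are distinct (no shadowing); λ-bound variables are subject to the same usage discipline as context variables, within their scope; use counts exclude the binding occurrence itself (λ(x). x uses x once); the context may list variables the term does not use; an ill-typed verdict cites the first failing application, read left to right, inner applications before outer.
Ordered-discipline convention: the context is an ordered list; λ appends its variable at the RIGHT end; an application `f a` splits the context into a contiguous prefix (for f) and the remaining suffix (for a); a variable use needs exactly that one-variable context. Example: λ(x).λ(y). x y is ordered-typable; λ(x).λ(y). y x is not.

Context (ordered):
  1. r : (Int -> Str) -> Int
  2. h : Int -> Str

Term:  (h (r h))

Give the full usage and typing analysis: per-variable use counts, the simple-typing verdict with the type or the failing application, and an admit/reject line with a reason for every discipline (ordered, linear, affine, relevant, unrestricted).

counts: r: 1×, h: 2×
use order (left to right): h, r, h
typing: the term checks, with type Str
ordered ✗ (uses contraction: h ×2)
linear ✗ (uses contraction: h ×2)
affine ✗ (uses contraction: h ×2)
relevant ✓ (r, h: all used, weakening unneeded)
unrestricted ✓ (simply typable at Str; W, C, E all held)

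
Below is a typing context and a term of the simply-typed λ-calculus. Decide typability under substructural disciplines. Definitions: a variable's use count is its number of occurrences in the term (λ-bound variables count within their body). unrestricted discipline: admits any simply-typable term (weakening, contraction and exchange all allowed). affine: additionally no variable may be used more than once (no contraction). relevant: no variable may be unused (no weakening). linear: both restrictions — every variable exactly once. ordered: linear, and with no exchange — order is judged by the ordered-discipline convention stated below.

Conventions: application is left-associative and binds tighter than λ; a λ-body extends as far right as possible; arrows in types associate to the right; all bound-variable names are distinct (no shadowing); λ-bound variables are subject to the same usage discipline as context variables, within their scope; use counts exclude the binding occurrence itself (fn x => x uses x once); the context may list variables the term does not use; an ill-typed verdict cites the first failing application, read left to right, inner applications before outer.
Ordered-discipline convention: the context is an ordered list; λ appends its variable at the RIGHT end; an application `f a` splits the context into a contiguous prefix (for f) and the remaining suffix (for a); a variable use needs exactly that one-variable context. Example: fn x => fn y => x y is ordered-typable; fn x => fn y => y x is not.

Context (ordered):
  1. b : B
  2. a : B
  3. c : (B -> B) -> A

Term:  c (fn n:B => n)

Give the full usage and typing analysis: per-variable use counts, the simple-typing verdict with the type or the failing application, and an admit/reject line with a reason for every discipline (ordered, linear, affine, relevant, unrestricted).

usage: b: 0×; a: 0×; c: 1×; n (bound): 1×
use order (left to right): c, n
typing: the term checks, with type A
ordered: ✗, b, a never used (weakening)
linear: ✗, b, a never used (weakening)
affine: ✓, b, a, c, n: no repeats, contraction unneeded
relevant: ✗, b, a never used (weakening)
unrestricted: ✓, type-checks (A) and nothing is barred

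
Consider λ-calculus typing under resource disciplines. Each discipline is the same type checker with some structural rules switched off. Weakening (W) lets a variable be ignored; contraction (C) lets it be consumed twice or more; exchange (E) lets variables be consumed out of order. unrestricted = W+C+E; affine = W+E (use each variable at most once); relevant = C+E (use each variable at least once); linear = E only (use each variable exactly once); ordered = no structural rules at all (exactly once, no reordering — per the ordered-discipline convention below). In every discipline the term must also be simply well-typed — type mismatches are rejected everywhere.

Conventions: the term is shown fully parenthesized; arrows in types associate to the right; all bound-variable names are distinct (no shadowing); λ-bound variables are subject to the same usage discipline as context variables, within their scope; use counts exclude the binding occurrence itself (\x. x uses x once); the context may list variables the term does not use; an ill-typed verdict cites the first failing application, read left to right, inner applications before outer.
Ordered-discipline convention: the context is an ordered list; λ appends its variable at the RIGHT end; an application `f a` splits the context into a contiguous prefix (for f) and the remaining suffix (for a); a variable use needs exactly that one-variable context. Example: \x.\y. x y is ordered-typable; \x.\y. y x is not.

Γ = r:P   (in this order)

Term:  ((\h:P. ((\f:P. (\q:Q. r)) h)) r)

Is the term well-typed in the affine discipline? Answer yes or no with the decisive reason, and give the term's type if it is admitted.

no — r ×2 used more than once (contraction)
counts: r: 2; h [bound]: 1; f [bound]: 0; q [bound]: 0
left-to-right use order: r, h, r
typing: the term checks, with type Q -> P
per-discipline verdicts: ordered ✗ | linear ✗ | affine ✗ | relevant ✗ | unrestricted ✓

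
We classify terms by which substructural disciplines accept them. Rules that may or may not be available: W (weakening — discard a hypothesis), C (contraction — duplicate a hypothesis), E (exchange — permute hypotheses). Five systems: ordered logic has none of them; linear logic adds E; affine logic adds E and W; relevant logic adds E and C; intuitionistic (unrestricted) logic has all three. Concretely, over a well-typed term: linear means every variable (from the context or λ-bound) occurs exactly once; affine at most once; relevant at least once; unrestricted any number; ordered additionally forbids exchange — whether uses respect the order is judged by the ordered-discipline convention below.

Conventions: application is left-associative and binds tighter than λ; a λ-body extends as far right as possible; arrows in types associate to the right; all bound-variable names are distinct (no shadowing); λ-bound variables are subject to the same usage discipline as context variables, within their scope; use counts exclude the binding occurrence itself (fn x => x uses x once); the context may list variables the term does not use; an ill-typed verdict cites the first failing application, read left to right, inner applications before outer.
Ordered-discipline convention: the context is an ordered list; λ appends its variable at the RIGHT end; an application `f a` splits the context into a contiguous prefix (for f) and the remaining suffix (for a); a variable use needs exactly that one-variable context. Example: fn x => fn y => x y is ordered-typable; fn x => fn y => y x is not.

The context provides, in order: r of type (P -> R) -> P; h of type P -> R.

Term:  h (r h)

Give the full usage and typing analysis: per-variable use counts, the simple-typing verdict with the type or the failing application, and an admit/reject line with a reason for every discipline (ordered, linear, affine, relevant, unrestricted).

counts: r ×1, h ×2
left-to-right use order: h, r, h
typing: well-typed — term : R
ordered: ✗, h ×2 used more than once (contraction)
linear: ✗, h ×2 used more than once (contraction)
affine: ✗, h ×2 used more than once (contraction)
relevant: ✓, none of r, h goes unused
unrestricted: ✓, simply typable at R; W, C, E all held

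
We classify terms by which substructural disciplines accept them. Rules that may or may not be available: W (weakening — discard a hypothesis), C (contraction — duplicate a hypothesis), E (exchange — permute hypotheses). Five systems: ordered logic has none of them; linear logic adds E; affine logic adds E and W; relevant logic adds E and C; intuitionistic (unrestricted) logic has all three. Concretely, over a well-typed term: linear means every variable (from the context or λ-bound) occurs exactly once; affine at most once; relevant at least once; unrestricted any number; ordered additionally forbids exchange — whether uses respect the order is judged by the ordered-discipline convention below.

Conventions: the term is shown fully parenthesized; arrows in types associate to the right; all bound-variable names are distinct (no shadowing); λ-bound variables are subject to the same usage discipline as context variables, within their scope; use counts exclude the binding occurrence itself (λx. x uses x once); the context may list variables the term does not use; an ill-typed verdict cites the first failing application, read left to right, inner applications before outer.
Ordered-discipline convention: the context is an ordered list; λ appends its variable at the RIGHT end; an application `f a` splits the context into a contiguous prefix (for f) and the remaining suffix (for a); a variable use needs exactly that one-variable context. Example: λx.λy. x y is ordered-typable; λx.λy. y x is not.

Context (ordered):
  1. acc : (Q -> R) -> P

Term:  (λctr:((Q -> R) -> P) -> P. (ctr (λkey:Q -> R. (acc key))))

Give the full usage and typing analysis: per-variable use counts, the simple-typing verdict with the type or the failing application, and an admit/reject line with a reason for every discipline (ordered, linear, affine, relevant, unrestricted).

counts: acc=1, ctr [bound]=1, key [bound]=1
left-to-right use order: ctr, acc, key
typing: well-typed — term : (((Q -> R) -> P) -> P) -> P
ordered: ✗, no contiguous prefix/suffix split fits ctr, acc, key
linear: ✓, single use per variable (acc, ctr, key)
affine: ✓, acc, ctr, key: no repeats, contraction unneeded
relevant: ✓, every one of acc, ctr, key appears
unrestricted: ✓, well-typed at (((Q -> R) -> P) -> P) -> P; no restrictions here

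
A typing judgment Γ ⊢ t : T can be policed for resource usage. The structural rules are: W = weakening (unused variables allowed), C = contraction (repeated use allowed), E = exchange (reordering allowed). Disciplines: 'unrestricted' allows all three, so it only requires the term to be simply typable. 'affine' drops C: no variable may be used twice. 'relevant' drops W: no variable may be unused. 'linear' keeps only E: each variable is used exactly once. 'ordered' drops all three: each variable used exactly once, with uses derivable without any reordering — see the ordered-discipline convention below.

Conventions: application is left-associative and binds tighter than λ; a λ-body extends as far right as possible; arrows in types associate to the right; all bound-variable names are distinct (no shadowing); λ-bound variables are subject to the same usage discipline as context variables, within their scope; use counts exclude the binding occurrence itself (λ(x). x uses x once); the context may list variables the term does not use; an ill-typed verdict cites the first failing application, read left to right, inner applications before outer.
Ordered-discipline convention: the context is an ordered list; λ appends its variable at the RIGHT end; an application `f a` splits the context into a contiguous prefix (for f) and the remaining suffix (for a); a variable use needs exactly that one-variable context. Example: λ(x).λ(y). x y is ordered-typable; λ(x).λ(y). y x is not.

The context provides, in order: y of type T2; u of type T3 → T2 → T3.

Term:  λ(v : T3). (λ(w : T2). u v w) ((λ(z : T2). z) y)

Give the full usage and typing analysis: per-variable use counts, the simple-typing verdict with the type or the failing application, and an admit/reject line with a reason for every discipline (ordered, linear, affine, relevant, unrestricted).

variable uses: y ×1, u ×1, v (λ-bound) ×1, w (λ-bound) ×1, z (λ-bound) ×1
left-to-right use order: u, v, w, z, y
typing: the term checks, with type T3 → T3
ordered: ✗, no contiguous prefix/suffix split fits u, v, w, z, y
linear: ✓, single use per variable (y, u, v, w, z)
affine: ✓, y, u, v, w, z: no repeats, contraction unneeded
relevant: ✓, at least one use each (y, u, v, w, z)
unrestricted: ✓, well-typed at T3 → T3; no restrictions here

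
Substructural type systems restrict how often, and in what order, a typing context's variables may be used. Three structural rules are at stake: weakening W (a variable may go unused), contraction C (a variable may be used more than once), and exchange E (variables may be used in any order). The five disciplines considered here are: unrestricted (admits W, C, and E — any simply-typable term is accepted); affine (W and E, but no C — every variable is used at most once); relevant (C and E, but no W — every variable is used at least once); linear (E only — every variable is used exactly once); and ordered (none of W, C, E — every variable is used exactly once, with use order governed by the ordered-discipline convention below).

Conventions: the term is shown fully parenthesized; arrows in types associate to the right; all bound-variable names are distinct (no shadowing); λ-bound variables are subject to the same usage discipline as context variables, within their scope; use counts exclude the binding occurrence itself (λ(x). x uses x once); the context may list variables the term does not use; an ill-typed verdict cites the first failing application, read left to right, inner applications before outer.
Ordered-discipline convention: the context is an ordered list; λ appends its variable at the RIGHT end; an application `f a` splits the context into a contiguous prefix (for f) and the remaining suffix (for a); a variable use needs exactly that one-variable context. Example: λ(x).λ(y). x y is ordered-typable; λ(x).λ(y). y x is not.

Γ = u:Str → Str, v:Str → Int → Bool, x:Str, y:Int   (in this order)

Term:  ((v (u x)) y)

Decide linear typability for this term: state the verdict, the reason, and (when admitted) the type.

yes — single use per variable (u, v, x, y); term : Bool
use counts: u: 1×, v: 1×, x: 1×, y: 1×
use order (left to right): v, u, x, y
typing: the term checks, with type Bool
across the five disciplines: ordered ✗ · linear ✓ · affine ✓ · relevant ✓ · unrestricted ✓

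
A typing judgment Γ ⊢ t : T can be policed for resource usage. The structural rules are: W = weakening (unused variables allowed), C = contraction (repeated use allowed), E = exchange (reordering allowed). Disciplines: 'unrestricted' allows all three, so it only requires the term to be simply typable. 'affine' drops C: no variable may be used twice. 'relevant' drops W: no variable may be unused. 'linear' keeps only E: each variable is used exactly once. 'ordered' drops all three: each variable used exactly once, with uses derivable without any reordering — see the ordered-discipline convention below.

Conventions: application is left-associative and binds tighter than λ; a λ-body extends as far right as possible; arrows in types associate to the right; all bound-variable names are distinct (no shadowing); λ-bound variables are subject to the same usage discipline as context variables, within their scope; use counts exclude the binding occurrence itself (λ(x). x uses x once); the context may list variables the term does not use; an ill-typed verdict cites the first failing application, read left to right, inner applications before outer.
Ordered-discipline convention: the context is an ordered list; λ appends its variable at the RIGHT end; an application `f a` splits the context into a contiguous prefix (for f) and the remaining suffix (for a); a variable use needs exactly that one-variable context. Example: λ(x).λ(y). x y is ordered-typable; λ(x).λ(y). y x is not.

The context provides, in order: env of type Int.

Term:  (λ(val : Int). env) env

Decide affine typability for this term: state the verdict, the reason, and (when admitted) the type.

no — needs contraction — env ×2
usage: env=2; val [bound]=0
left-to-right use order: env, env
typing: the term checks, with type Int
all disciplines: ordered ✗ | linear ✗ | affine ✗ | relevant ✗ | unrestricted ✓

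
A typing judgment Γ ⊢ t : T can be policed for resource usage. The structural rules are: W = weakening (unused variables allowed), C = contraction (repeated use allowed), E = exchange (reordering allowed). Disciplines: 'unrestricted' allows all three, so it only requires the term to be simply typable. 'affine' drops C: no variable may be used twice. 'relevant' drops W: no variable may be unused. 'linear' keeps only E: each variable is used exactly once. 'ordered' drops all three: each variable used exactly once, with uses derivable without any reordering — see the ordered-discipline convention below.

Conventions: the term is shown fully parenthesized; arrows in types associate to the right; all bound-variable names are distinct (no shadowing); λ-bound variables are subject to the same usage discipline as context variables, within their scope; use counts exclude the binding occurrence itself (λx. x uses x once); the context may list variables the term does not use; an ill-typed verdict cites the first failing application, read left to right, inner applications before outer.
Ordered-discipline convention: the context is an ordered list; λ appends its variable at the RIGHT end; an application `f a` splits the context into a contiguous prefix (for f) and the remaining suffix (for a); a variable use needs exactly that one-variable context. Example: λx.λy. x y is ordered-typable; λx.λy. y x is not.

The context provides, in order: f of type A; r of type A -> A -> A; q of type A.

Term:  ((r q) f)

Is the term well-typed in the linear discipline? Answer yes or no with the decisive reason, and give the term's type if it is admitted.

yes — each of f, r, q used exactly once; term : A
use counts: f: 1, r: 1, q: 1
use order (left to right): r, q, f
typing: well-typed at A
per-discipline verdicts: ordered ✗; linear ✓; affine ✓; relevant ✓; unrestricted ✓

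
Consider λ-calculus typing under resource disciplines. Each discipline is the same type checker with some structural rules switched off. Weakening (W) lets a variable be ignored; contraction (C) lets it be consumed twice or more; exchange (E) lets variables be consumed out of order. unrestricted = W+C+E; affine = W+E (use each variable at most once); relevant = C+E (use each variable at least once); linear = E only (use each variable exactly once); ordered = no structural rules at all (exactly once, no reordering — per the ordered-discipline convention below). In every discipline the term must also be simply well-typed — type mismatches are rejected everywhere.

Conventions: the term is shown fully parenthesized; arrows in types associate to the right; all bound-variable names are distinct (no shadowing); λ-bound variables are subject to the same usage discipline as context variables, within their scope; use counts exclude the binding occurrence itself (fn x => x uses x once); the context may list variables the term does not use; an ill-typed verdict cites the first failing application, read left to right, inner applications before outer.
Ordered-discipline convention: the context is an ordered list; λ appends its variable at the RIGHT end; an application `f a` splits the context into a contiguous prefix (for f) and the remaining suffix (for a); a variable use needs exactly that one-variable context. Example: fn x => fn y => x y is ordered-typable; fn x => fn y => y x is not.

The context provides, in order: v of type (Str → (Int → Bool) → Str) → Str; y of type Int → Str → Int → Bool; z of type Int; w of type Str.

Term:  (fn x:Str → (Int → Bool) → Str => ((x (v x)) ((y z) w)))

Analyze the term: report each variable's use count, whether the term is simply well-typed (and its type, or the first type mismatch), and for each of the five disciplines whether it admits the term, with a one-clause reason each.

usage: v: 1, y: 1, z: 1, w: 1, x (bound): 2
left-to-right use order: x, v, x, y, z, w
typing: well-typed — term : (Str → (Int → Bool) → Str) → Str
ordered: ✗, x ×2 used more than once (contraction)
linear: ✗, x ×2 used more than once (contraction)
affine: ✗, x ×2 used more than once (contraction)
relevant: ✓, v, y, z, w, x: all used, weakening unneeded
unrestricted: ✓, simply typable at (Str → (Int → Bool) → Str) → Str; W, C, E all held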